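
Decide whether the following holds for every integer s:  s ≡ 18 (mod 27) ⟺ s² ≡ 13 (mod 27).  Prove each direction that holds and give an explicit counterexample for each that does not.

Neither direction holds.

(⇒) This fails: take s = 18. Then 18 ≡ 18 (mod 27), but 18² = 324 ≡ 0 (mod 27), not 13.

(⇐) This fails: take s = 11. Then 11² = 121 ≡ 13 (mod 27), yet 11 ≡ 11 (mod 27), not 18.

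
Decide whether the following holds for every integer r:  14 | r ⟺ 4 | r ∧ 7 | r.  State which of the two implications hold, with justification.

(⇒) This fails: take r = 14. Certainly 14 ∣ 14, but 4 ∤ 14.

(⇐) Suppose 4 ∣ r and 7 ∣ r. Any common multiple of 4 and 7 is a multiple of their lcm; here gcd(4, 7) = 1, so lcm(4, 7) = 4·7 = 28, so 28 ∣ r. Since 14 ∣ 28, it follows that 14 ∣ r.

(⇒) fails; (⇐) holds.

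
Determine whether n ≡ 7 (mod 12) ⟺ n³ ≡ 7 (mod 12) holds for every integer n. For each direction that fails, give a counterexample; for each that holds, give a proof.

The biconditional holds.

(←) For the converse, argue contrapositively. If n ≢ 7 (mod 12), then n is congruent to one of 0, 1, 2, 3, 4, 5, 6, 8, 9, 10, 11 modulo 12, and these give n³ ≡ 0, 1, 8, 3, 4, 5, 0, 8, 9, 4, 11 respectively — never 7.

(→) Suppose n ≡ 7 (mod 12). Write n = 12j + 7. Then (12j + 7)³ = 1728j³ + 3024j² + 1764j + 343 = 12(144j³ + 252j² + 147j + 28) + 7, so n³ ≡ 7 (mod 12).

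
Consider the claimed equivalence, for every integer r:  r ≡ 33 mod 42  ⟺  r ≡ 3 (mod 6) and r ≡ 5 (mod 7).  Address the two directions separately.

(→) Suppose r ≡ 33 (mod 42); write r = 42j + 33. Since 6 ∣ 42, reducing mod 6 gives r ≡ 33 ≡ 3 (mod 6); since 7 ∣ 42, reducing mod 7 gives r ≡ 33 ≡ 5 (mod 7).

(←) Conversely, if r ≡ 3 (mod 6) and r ≡ 5 (mod 7), then by the Chinese remainder theorem r ≡ 33 (mod 42). This is exactly r ≡ 33 (mod 42).

The biconditional holds.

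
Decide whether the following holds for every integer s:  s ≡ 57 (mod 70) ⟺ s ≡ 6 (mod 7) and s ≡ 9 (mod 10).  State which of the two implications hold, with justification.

(→) This fails: s = 57 gives 57 ≡ 57 (mod 70) but 57 ≡ 1 (mod 7), so the conjunction on the right does not hold.

(←) This fails: s = 69 satisfies both congruences on the right (69 ≡ 6 mod 7 and 69 ≡ 9 mod 10) yet 69 ≡ 69 (mod 70), not 57.

Neither direction holds.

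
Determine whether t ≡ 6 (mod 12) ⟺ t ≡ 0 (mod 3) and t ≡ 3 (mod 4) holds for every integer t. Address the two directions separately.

(⇒) This fails: t = 6 gives 6 ≡ 6 (mod 12) but 6 ≡ 2 (mod 4), so the conjunction on the right does not hold.

(⇐) This fails: t = 3 satisfies both congruences on the right (3 ≡ 0 mod 3 and 3 ≡ 3 mod 4) yet 3 ≡ 3 (mod 12), not 6.

(⇒) fails and (⇐) fails.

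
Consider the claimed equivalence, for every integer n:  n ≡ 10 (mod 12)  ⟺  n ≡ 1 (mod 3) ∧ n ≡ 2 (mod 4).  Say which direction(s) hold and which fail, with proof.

Both implications hold.

(⇒) Suppose n ≡ 10 (mod 12); write n = 12j + 10. Since 3 ∣ 12, reducing mod 3 gives n ≡ 10 ≡ 1 (mod 3); since 4 ∣ 12, reducing mod 4 gives n ≡ 10 ≡ 2 (mod 4).

(⇐) Conversely, if n ≡ 1 (mod 3) and n ≡ 2 (mod 4), then by the Chinese remainder theorem n ≡ 10 (mod 12). This is exactly n ≡ 10 (mod 12).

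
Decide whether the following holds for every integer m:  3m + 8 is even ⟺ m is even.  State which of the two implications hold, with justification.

(⇒) Suppose 3m + 8 is even. Since 3 is odd, 3m and m have the same parity, so 3m + 8 ≡ m + 8 (mod 2). As 8 is even, 3m + 8 is even exactly when m is even. Thus m is even.

(⇐) Conversely, suppose m is even; write m = 2j. Then 3m + 8 = 3·(2j) + 8 = 2·3j + 8, which is even.

Both implications hold.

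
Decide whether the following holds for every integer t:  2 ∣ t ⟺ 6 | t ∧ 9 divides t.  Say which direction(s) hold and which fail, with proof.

Only the converse holds.

Forward direction. This fails: take t = 2. Certainly 2 ∣ 2, but 6 ∤ 2.

Converse. Suppose 6 ∣ t and 9 ∣ t. Any common multiple of 6 and 9 is a multiple of their lcm; here lcm(6, 9) = 6·9/gcd(6, 9) = 54/3 = 18, so 18 ∣ t. Since 2 ∣ 18, it follows that 2 ∣ t.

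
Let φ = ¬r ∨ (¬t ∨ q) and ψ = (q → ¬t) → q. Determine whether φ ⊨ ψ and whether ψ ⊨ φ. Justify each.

Only the reverse direction holds.

(⇒) This fails. Under q = F, r = F, t = F, the left side is true but the right side is false.

(⇐) Assume the antecedent. If q is true, ¬r ∨ (¬t ∨ q) reduces to true regardless of the other variables. If q is false, the antecedent cannot hold. Either way ¬r ∨ (¬t ∨ q) holds.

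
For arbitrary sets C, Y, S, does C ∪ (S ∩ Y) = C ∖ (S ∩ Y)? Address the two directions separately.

(⊆) fails; (⊇) holds.

(⟹) This inclusion fails. Take C = ∅, Y = {1}, S = {1}; then 1 ∈ C ∪ (S ∩ Y) but 1 ∉ C ∖ (S ∩ Y).

(⟸) Let x ∈ C ∖ (S ∩ Y). Then either x ∈ C and x ∉ Y, S; or x ∈ C ∩ Y and x ∉ S; or x ∈ C ∩ S and x ∉ Y. In each case x ∈ C ∪ (S ∩ Y), so C ∖ (S ∩ Y) ⊆ C ∪ (S ∩ Y).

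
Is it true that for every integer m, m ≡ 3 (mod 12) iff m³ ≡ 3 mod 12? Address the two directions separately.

(→) Suppose m ≡ 3 (mod 12). Write m = 12j + 3. Then (12j + 3)³ = 1728j³ + 1296j² + 324j + 27 = 12(144j³ + 108j² + 27j + 2) + 3, so m³ ≡ 3 (mod 12).

(←) For the converse, argue contrapositively. If m ≢ 3 (mod 12), then m is congruent to one of 0, 1, 2, 4, 5, 6, 7, 8, 9, 10, 11 modulo 12, and these give m³ ≡ 0, 1, 8, 4, 5, 0, 7, 8, 9, 4, 11 respectively — never 3.

Both implications hold.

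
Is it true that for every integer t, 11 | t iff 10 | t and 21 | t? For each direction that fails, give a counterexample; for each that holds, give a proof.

(⇒) This fails: take t = 11. Certainly 11 ∣ 11, but 10 ∤ 11.

(⇐) This fails: take t = 210. Both 10 ∣ 210 and 21 ∣ 210, yet 210 is not a multiple of 11 (since 210 = 19·11 + 1), so 11 ∤ 210.

Both directions fail.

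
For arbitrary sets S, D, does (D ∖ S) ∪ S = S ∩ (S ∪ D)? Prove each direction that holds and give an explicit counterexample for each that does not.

The sets are not equal: only the reverse inclusion holds.

(⊆) This inclusion fails. Take S = ∅, D = {1}; then 1 ∈ (D ∖ S) ∪ S but 1 ∉ S ∩ (S ∪ D).

(⊇) Let x ∈ S ∩ (S ∪ D). Then either x ∈ S and x ∉ D; or x ∈ S ∩ D. In each case x ∈ (D ∖ S) ∪ S, so S ∩ (S ∪ D) ⊆ (D ∖ S) ∪ S.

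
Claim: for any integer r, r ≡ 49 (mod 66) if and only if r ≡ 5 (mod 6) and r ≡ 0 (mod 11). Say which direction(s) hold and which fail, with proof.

Neither implication holds.

Forward direction. This fails: r = 49 gives 49 ≡ 49 (mod 66) but 49 ≡ 1 (mod 6), so the conjunction on the right does not hold.

Converse. This fails: r = 11 satisfies both congruences on the right (11 ≡ 5 mod 6 and 11 ≡ 0 mod 11) yet 11 ≡ 11 (mod 66), not 49.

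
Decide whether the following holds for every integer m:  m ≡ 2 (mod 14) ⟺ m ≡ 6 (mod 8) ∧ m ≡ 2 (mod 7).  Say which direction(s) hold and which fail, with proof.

The forward direction fails; the converse holds.

Forward direction. This fails: m = 16 gives 16 ≡ 2 (mod 14) but 16 ≡ 0 (mod 8), so the conjunction on the right does not hold.

Converse. If m ≡ 6 (mod 8) and m ≡ 2 (mod 7), then by the Chinese remainder theorem m ≡ 30 (mod 56). Since 30 ≡ 2 (mod 14) and 14 ∣ 56, we get m ≡ 2 (mod 14).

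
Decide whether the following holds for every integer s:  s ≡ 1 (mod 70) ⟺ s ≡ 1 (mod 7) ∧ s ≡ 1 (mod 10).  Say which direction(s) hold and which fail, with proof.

Both directions hold.

(⟹) Suppose s ≡ 1 (mod 70); write s = 70j + 1. Since 7 ∣ 70, reducing mod 7 gives s ≡ 1 (mod 7); since 10 ∣ 70, reducing mod 10 gives s ≡ 1 (mod 10).

(⟸) Conversely, if s ≡ 1 (mod 7) and s ≡ 1 (mod 10), then by the Chinese remainder theorem s ≡ 1 (mod 70). This is exactly s ≡ 1 (mod 70).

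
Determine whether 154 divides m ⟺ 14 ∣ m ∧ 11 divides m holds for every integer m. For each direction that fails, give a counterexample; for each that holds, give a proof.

Converse. Suppose 14 ∣ m and 11 ∣ m. Any common multiple of 14 and 11 is a multiple of their lcm; here gcd(14, 11) = 1, so lcm(14, 11) = 14·11 = 154, so 154 ∣ m.

Forward direction. If 154 ∣ m, write m = 154q. Since 154 = 11·14, m = 14·(11q), so 14 ∣ m; and since 154 = 14·11, m = 11·(14q), so 11 ∣ m.

Both implications hold.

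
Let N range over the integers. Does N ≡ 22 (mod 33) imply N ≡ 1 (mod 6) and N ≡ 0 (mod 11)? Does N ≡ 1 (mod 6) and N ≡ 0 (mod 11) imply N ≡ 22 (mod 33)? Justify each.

(⇒) fails; (⇐) holds.

(→) This fails: N = 22 gives 22 ≡ 22 (mod 33) but 22 ≡ 4 (mod 6), so the conjunction on the right does not hold.

(←) Conversely, if N ≡ 1 (mod 6) and N ≡ 0 (mod 11), then by the Chinese remainder theorem N ≡ 55 (mod 66). Since 55 ≡ 22 (mod 33) and 33 ∣ 66, we get N ≡ 22 (mod 33).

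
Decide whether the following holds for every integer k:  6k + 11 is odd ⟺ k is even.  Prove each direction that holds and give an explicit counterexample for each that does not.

Only the reverse direction holds.

(→) This fails: take k = 5. Then 6k + 11 = 41, which is odd, yet k = 5 is odd, not even.

(←) Suppose k is even. Since 6 is even, 6k is even for every k, so 6k + 11 has the same parity as 11, which is odd. Hence 6k + 11 is odd.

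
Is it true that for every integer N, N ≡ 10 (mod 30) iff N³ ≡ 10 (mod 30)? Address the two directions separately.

Both implications hold.

Forward direction. Suppose N ≡ 10 (mod 30). Write N = 30j + 10. Then (30j + 10)³ = 27000j³ + 27000j² + 9000j + 1000 = 30(900j³ + 900j² + 300j + 33) + 10, so N³ ≡ 10 (mod 30).

Converse. Suppose N³ ≡ 10 (mod 30). The only residue r in {0, …, 29} with r³ ≡ 10 (mod 30) is r = 10, so N ≡ 10 (mod 30).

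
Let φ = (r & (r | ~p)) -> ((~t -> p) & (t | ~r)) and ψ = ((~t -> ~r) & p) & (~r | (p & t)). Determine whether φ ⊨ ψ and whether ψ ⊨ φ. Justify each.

[⇒] This fails. Under p = F, r = F, t = F, the left side is true but the right side is false.

[⇐] Assume the antecedent. If r is true, the antecedent forces (p = T, r = T, t = T), and the consequent holds there. If r is false, the consequent reduces to true regardless of the other variables. Either way the consequent holds.

Only the reverse direction holds.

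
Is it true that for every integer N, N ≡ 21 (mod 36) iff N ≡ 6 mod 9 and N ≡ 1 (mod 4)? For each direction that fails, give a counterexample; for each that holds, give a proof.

Neither direction holds.

Forward direction. This fails: N = 21 gives 21 ≡ 21 (mod 36) but 21 ≡ 3 (mod 9), so the conjunction on the right does not hold.

Converse. This fails: N = 33 satisfies both congruences on the right (33 ≡ 6 mod 9 and 33 ≡ 1 mod 4) yet 33 ≡ 33 (mod 36), not 21.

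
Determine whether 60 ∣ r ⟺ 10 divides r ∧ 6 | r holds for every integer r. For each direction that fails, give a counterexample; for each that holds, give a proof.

(⇒) If 60 ∣ r, write r = 60q. Since 60 = 6·10, r = 10·(6q), so 10 ∣ r; and since 60 = 10·6, r = 6·(10q), so 6 ∣ r.

(⇐) This fails: take r = 30. Both 10 ∣ 30 and 6 ∣ 30, yet 30 is not a multiple of 60 (since 30 = 0·60 + 30), so 60 ∤ 30.

The forward direction holds; the converse fails.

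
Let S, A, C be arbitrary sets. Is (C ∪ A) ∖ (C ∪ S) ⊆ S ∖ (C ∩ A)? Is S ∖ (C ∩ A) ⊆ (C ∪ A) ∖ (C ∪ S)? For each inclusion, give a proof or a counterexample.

Neither inclusion holds.

(⊆) This inclusion fails. Take S = ∅, A = {1}, C = ∅; then 1 ∈ (C ∪ A) ∖ (C ∪ S) but 1 ∉ S ∖ (C ∩ A).

(⊇) This inclusion fails. Take S = {1}, A = ∅, C = ∅; then 1 ∈ S ∖ (C ∩ A) but 1 ∉ (C ∪ A) ∖ (C ∪ S).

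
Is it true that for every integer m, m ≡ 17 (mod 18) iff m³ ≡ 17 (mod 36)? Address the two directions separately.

(→) This fails: take m = 35. Then 35 ≡ 17 (mod 18), but 35³ = 42875 ≡ 35 (mod 36), not 17.

(←) This fails: take m = 5. Then 5³ = 125 ≡ 17 (mod 36), yet 5 ≡ 5 (mod 18), not 17.

(⇒) fails and (⇐) fails.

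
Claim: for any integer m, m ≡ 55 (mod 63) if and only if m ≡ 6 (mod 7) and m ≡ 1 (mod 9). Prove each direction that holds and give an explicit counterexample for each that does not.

(⟹) Suppose m ≡ 55 (mod 63); write m = 63j + 55. Since 7 ∣ 63, reducing mod 7 gives m ≡ 55 ≡ 6 (mod 7); since 9 ∣ 63, reducing mod 9 gives m ≡ 55 ≡ 1 (mod 9).

(⟸) Conversely, if m ≡ 6 (mod 7) and m ≡ 1 (mod 9), then by the Chinese remainder theorem m ≡ 55 (mod 63). This is exactly m ≡ 55 (mod 63).

Both implications hold.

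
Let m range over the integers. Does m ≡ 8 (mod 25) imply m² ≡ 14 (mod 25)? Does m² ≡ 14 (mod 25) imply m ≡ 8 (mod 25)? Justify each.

(⇒) holds; (⇐) fails.

(⟸) This fails: take m = 17. Then 17² = 289 ≡ 14 (mod 25), yet 17 ≡ 17 (mod 25), not 8.

(⟹) Suppose m ≡ 8 (mod 25). Write m = 25j + 8. Then (25j + 8)² = 625j² + 400j + 64 = 25(25j² + 16j + 2) + 14, so m² ≡ 14 (mod 25).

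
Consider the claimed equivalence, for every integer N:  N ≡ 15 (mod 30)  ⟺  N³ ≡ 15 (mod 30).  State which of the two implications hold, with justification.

Both directions hold.

(→) Suppose N ≡ 15 (mod 30). Write N = 30j + 15. Then (30j + 15)³ = 27000j³ + 40500j² + 20250j + 3375 = 30(900j³ + 1350j² + 675j + 112) + 15, so N³ ≡ 15 (mod 30).

(←) Conversely, suppose N³ ≡ 15 (mod 30). The only residue r in {0, …, 29} with r³ ≡ 15 (mod 30) is r = 15, so N ≡ 15 (mod 30).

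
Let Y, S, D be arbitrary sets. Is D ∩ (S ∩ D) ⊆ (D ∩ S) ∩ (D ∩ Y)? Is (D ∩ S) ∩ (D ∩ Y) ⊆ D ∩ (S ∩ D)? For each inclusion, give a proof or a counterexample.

The sets are not equal: only the reverse inclusion holds.

(⟹) This inclusion fails. Take Y = ∅, S = {1}, D = {1}; then 1 ∈ D ∩ (S ∩ D) but 1 ∉ (D ∩ S) ∩ (D ∩ Y).

(⟸) Let x ∈ (D ∩ S) ∩ (D ∩ Y). Then x ∈ Y ∩ S ∩ D, from which x ∈ D ∩ (S ∩ D).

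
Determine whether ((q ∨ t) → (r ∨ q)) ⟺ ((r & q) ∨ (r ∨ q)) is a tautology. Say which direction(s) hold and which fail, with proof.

(⇒) fails; (⇐) holds.

[⇒] This fails. Under t = F, r = F, q = F, the left side is true but the right side is false.

[⇐] Assume the antecedent. If r is true, (q ∨ t) → (r ∨ q) reduces to true regardless of the other variables. If r is false, the antecedent forces (t = F, r = F, q = T) or (t = T, r = F, q = T), and (q ∨ t) → (r ∨ q) holds there. Either way (q ∨ t) → (r ∨ q) holds.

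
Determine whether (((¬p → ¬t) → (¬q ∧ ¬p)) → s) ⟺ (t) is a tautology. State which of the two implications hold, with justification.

(⇒) This fails. Under p = T, q = F, t = F, s = F, the left side is true but the right side is false.

(⇐) This fails. Under p = F, q = F, t = T, s = F, the left side is false but the right side is true.

Neither implication holds.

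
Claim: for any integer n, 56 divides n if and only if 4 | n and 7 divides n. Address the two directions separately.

Not equivalent: only (⇒) holds.

(⇐) This fails: take n = 28. Both 4 ∣ 28 and 7 ∣ 28, yet 28 is not a multiple of 56 (since 28 = 0·56 + 28), so 56 ∤ 28.

(⇒) If 56 ∣ n, write n = 56q. Since 56 = 14·4, n = 4·(14q), so 4 ∣ n; and since 56 = 8·7, n = 7·(8q), so 7 ∣ n.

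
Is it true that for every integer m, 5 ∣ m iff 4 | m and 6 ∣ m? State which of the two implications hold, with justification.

Neither implication holds.

(⟹) This fails: take m = 5. Certainly 5 ∣ 5, but 4 ∤ 5.

(⟸) This fails: take m = 12. Both 4 ∣ 12 and 6 ∣ 12, yet 12 is not a multiple of 5 (since 12 = 2·5 + 2), so 5 ∤ 12.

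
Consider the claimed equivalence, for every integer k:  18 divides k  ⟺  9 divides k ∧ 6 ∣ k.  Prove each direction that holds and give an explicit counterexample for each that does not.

(→) If 18 ∣ k, write k = 18q. Since 18 = 2·9, k = 9·(2q), so 9 ∣ k; and since 18 = 3·6, k = 6·(3q), so 6 ∣ k.

(←) Suppose 9 ∣ k and 6 ∣ k. Any common multiple of 9 and 6 is a multiple of their lcm; here lcm(9, 6) = 9·6/gcd(9, 6) = 54/3 = 18, so 18 ∣ k.

Both implications hold.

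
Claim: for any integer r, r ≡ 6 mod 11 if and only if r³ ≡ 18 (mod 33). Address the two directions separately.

(→) This fails: take r = 17. Then 17 ≡ 6 (mod 11), but 17³ = 4913 ≡ 29 (mod 33), not 18.

(←) Conversely, the residues r modulo 33 with r³ ≡ 18 (mod 33) are exactly {6}, and each is ≡ 6 (mod 11).

Only the reverse direction holds.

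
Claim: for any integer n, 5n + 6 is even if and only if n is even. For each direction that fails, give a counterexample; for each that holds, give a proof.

(→) Suppose 5n + 6 is even. Since 5 is odd, 5n and n have the same parity, so 5n + 6 ≡ n + 6 (mod 2). As 6 is even, 5n + 6 is even exactly when n is even. Thus n is even.

(←) Conversely, suppose n is even; write n = 2j. Then 5n + 6 = 5·(2j) + 6 = 2·5j + 6, which is even.

Equivalent; both directions hold.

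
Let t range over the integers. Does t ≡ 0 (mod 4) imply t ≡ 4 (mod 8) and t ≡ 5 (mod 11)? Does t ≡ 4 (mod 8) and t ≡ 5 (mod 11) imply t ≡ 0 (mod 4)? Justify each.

(⟹) This fails: t = 0 gives 0 ≡ 0 (mod 4) but 0 ≡ 0 (mod 8), so the conjunction on the right does not hold.

(⟸) Conversely, if t ≡ 4 (mod 8) and t ≡ 5 (mod 11), then by the Chinese remainder theorem t ≡ 60 (mod 88). Since 60 ≡ 0 (mod 4) and 4 ∣ 88, we get t ≡ 0 (mod 4).

Only the reverse direction holds.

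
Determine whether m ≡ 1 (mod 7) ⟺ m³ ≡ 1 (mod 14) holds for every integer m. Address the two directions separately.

(⟹) This fails: take m = 8. Then 8 ≡ 1 (mod 7), but 8³ = 512 ≡ 8 (mod 14), not 1.

(⟸) This fails: take m = 9. Then 9³ = 729 ≡ 1 (mod 14), yet 9 ≡ 2 (mod 7), not 1.

Neither direction holds.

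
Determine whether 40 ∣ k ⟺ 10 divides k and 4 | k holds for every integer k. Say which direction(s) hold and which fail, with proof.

Forward direction. If 40 ∣ k, write k = 40q. Since 40 = 4·10, k = 10·(4q), so 10 ∣ k; and since 40 = 10·4, k = 4·(10q), so 4 ∣ k.

Converse. This fails: take k = 20. Both 10 ∣ 20 and 4 ∣ 20, yet 20 is not a multiple of 40 (since 20 = 0·40 + 20), so 40 ∤ 20.

The forward direction holds; the converse fails.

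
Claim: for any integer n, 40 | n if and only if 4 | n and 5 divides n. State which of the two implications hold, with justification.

(⇒) If 40 ∣ n, write n = 40q. Since 40 = 10·4, n = 4·(10q), so 4 ∣ n; and since 40 = 8·5, n = 5·(8q), so 5 ∣ n.

(⇐) This fails: take n = 20. Both 4 ∣ 20 and 5 ∣ 20, yet 20 is not a multiple of 40 (since 20 = 0·40 + 20), so 40 ∤ 20.

The forward direction holds; the converse fails.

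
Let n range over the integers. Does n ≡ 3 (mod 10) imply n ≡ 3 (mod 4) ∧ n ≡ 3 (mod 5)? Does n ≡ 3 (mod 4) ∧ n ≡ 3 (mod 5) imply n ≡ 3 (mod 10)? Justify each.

Only the reverse direction holds.

(→) This fails: n = 13 gives 13 ≡ 3 (mod 10) but 13 ≡ 1 (mod 4), so the conjunction on the right does not hold.

(←) Conversely, if n ≡ 3 (mod 4) and n ≡ 3 (mod 5), then by the Chinese remainder theorem n ≡ 3 (mod 20). Since 3 ≡ 3 (mod 10) and 10 ∣ 20, we get n ≡ 3 (mod 10).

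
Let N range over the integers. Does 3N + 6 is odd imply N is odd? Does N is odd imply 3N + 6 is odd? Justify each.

Equivalent; both directions hold.

(⟹) Suppose 3N + 6 is odd. Since 3 is odd, 3N and N have the same parity, so 3N + 6 ≡ N + 6 (mod 2). As 6 is even, 3N + 6 is odd exactly when N is odd. Thus N is odd.

(⟸) Conversely, suppose N is odd; write N = 2j + 1. Then 3N + 6 = 3·(2j + 1) + 6 = 2·3j + 9, which is odd.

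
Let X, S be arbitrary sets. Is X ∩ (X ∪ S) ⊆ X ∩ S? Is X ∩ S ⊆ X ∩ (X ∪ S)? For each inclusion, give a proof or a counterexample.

Forward inclusion. This inclusion fails. Take X = {1}, S = ∅; then 1 ∈ X ∩ (X ∪ S) but 1 ∉ X ∩ S.

Reverse inclusion. Let x ∈ X ∩ S. Then x ∈ X ∩ S, from which x ∈ X ∩ (X ∪ S).

Only the reverse inclusion holds.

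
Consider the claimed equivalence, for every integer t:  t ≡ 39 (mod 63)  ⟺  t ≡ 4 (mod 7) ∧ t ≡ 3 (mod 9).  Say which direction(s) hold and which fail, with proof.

Forward direction. Suppose t ≡ 39 (mod 63); write t = 63j + 39. Since 7 ∣ 63, reducing mod 7 gives t ≡ 39 ≡ 4 (mod 7); since 9 ∣ 63, reducing mod 9 gives t ≡ 39 ≡ 3 (mod 9).

Converse. If t ≡ 4 (mod 7) and t ≡ 3 (mod 9), then by the Chinese remainder theorem t ≡ 39 (mod 63). This is exactly t ≡ 39 (mod 63).

Equivalent; both directions hold.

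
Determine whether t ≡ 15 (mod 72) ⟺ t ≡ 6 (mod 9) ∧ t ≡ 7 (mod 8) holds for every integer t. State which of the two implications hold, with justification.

(→) Suppose t ≡ 15 (mod 72); write t = 72j + 15. Since 9 ∣ 72, reducing mod 9 gives t ≡ 15 ≡ 6 (mod 9); since 8 ∣ 72, reducing mod 8 gives t ≡ 15 ≡ 7 (mod 8).

(←) Conversely, if t ≡ 6 (mod 9) and t ≡ 7 (mod 8), then by the Chinese remainder theorem t ≡ 15 (mod 72). This is exactly t ≡ 15 (mod 72).

Equivalent; both directions hold.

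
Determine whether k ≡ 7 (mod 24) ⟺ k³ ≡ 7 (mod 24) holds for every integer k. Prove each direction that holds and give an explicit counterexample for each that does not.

Both implications hold.

(⟸) Suppose k³ ≡ 7 (mod 24). The only residue r in {0, …, 23} with r³ ≡ 7 (mod 24) is r = 7, so k ≡ 7 (mod 24).

(⟹) Suppose k ≡ 7 (mod 24). Write k = 24j + 7. Then (24j + 7)³ = 13824j³ + 12096j² + 3528j + 343 = 24(576j³ + 504j² + 147j + 14) + 7, so k³ ≡ 7 (mod 24).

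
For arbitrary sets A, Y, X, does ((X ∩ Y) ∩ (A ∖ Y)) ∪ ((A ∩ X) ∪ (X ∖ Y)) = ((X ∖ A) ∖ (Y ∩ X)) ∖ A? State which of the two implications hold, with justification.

Forward inclusion. This inclusion fails. Take A = {1}, Y = ∅, X = {1}; then 1 ∈ ((X ∩ Y) ∩ (A ∖ Y)) ∪ ((A ∩ X) ∪ (X ∖ Y)) but 1 ∉ ((X ∖ A) ∖ (Y ∩ X)) ∖ A.

Reverse inclusion. Let x ∈ ((X ∖ A) ∖ (Y ∩ X)) ∖ A. Then x ∈ X and x ∉ A, Y, from which x ∈ ((X ∩ Y) ∩ (A ∖ Y)) ∪ ((A ∩ X) ∪ (X ∖ Y)).

The sets are not equal: only the reverse inclusion holds.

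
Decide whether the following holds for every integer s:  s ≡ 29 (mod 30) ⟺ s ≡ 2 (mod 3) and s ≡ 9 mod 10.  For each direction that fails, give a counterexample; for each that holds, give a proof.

(⟹) Suppose s ≡ 29 (mod 30); write s = 30j + 29. Since 3 ∣ 30, reducing mod 3 gives s ≡ 29 ≡ 2 (mod 3); since 10 ∣ 30, reducing mod 10 gives s ≡ 29 ≡ 9 (mod 10).

(⟸) Conversely, if s ≡ 2 (mod 3) and s ≡ 9 (mod 10), then by the Chinese remainder theorem s ≡ 29 (mod 30). This is exactly s ≡ 29 (mod 30).

Equivalent; both directions hold.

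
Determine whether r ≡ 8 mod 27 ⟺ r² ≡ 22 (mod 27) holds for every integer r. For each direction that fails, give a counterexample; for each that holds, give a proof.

Neither implication holds.

Forward direction. This fails: take r = 8. Then 8 ≡ 8 (mod 27), but 8² = 64 ≡ 10 (mod 27), not 22.

Converse. This fails: take r = 7. Then 7² = 49 ≡ 22 (mod 27), yet 7 ≡ 7 (mod 27), not 8.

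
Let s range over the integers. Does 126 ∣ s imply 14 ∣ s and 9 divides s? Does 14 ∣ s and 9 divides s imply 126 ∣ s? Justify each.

Both implications hold.

(⟹) If 126 ∣ s, write s = 126q. Since 126 = 9·14, s = 14·(9q), so 14 ∣ s; and since 126 = 14·9, s = 9·(14q), so 9 ∣ s.

(⟸) Suppose 14 ∣ s and 9 ∣ s. Any common multiple of 14 and 9 is a multiple of their lcm; here gcd(14, 9) = 1, so lcm(14, 9) = 14·9 = 126, so 126 ∣ s.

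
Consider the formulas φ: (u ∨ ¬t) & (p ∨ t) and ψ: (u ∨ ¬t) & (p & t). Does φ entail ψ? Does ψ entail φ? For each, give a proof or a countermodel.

(⇒) fails; (⇐) holds.

[⇐] Assume the antecedent. If p is true, the antecedent forces (p = T, t = T, u = T), and (u ∨ ¬t) & (p ∨ t) holds there. If p is false, the antecedent cannot hold. Either way (u ∨ ¬t) & (p ∨ t) holds.

[⇒] This fails. Under p = T, t = F, u = F, the left side is true but the right side is false.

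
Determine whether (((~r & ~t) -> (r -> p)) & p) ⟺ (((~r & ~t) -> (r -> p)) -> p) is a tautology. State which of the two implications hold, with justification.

Both directions hold.

(⇒) Assume the antecedent. If p is true, ((~r & ~t) -> (r -> p)) -> p reduces to true regardless of the other variables. If p is false, the antecedent cannot hold. Either way ((~r & ~t) -> (r -> p)) -> p holds.

(⇐) Assume the antecedent. If p is true, ((~r & ~t) -> (r -> p)) & p reduces to true regardless of the other variables. If p is false, the antecedent cannot hold. Either way ((~r & ~t) -> (r -> p)) & p holds.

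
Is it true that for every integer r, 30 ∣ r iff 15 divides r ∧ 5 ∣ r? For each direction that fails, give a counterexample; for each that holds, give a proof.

Converse. This fails: take r = 15. Both 15 ∣ 15 and 5 ∣ 15, yet 15 is not a multiple of 30 (since 15 = 0·30 + 15), so 30 ∤ 15.

Forward direction. If 30 ∣ r, write r = 30q. Since 30 = 2·15, r = 15·(2q), so 15 ∣ r; and since 30 = 6·5, r = 5·(6q), so 5 ∣ r.

Only the forward implication holds.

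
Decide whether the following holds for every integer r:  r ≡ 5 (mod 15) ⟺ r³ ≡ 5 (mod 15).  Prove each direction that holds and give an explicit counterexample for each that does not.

[⇒] Suppose r ≡ 5 (mod 15). Write r = 15j + 5. Then (15j + 5)³ = 3375j³ + 3375j² + 1125j + 125 = 15(225j³ + 225j² + 75j + 8) + 5, so r³ ≡ 5 (mod 15).

[⇐] Conversely, suppose r³ ≡ 5 (mod 15). The only residue r in {0, …, 14} with r³ ≡ 5 (mod 15) is r = 5, so r ≡ 5 (mod 15).

The biconditional holds.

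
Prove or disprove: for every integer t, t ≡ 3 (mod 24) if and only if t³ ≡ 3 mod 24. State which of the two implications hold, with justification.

Equivalent; both directions hold.

(⟹) Suppose t ≡ 3 (mod 24). Write t = 24j + 3. Then (24j + 3)³ = 13824j³ + 5184j² + 648j + 27 = 24(576j³ + 216j² + 27j + 1) + 3, so t³ ≡ 3 (mod 24).

(⟸) Conversely, suppose t³ ≡ 3 (mod 24). The only residue r in {0, …, 23} with r³ ≡ 3 (mod 24) is r = 3, so t ≡ 3 (mod 24).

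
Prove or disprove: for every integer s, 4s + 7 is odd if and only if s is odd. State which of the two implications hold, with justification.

(⟹) This fails: take s = 4. Then 4s + 7 = 23, which is odd, yet s = 4 is even, not odd.

(⟸) Suppose s is odd. Since 4 is even, 4s is even for every s, so 4s + 7 has the same parity as 7, which is odd. Hence 4s + 7 is odd.

(⇒) fails; (⇐) holds.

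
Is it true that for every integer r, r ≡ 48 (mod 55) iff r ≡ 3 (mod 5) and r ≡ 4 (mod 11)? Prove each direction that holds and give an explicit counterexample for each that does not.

Both implications hold.

[⇒] Suppose r ≡ 48 (mod 55); write r = 55j + 48. Since 5 ∣ 55, reducing mod 5 gives r ≡ 48 ≡ 3 (mod 5); since 11 ∣ 55, reducing mod 11 gives r ≡ 48 ≡ 4 (mod 11).

[⇐] Conversely, if r ≡ 3 (mod 5) and r ≡ 4 (mod 11), then by the Chinese remainder theorem r ≡ 48 (mod 55). This is exactly r ≡ 48 (mod 55).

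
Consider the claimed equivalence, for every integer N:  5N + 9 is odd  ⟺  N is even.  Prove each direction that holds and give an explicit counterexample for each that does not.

(←) Suppose N is even; write N = 2j. Then 5N + 9 = 5·(2j) + 9 = 2·5j + 9, which is odd.

(→) Suppose 5N + 9 is odd. Since 5 is odd, 5N and N have the same parity, so 5N + 9 ≡ N + 9 (mod 2). As 9 is odd, 5N + 9 is odd exactly when N is even. Thus N is even.

Both directions hold; the statement is true.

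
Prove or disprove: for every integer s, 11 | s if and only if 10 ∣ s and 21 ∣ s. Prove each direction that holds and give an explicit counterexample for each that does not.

[⇒] This fails: take s = 11. Certainly 11 ∣ 11, but 10 ∤ 11.

[⇐] This fails: take s = 210. Both 10 ∣ 210 and 21 ∣ 210, yet 210 is not a multiple of 11 (since 210 = 19·11 + 1), so 11 ∤ 210.

Both directions fail.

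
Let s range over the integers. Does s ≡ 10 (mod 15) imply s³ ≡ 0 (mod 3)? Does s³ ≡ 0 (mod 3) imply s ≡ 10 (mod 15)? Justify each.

[⇒] This fails: take s = 10. Then 10 ≡ 10 (mod 15), but 10³ = 1000 ≡ 1 (mod 3), not 0.

[⇐] This fails: take s = 0. Then 0³ = 0 ≡ 0 (mod 3), yet 0 ≡ 0 (mod 15), not 10.

Both directions fail.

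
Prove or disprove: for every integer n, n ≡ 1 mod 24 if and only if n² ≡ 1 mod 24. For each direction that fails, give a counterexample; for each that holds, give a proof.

The forward direction holds; the converse fails.

(→) Suppose n ≡ 1 mod 24. Write n = 24j + 1. Then (24j + 1)² = 576j² + 48j + 1 = 24(24j² + 2j) + 1, so n² ≡ 1 (mod 24).

(←) This fails: take n = 5. Then 5² = 25 ≡ 1 (mod 24), yet 5 ≡ 5 (mod 24), not 1.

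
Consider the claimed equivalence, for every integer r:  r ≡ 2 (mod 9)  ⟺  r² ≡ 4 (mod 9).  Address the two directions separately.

Not equivalent: only (⇒) holds.

(⇒) Suppose r ≡ 2 (mod 9). Write r = 9j + 2. Then (9j + 2)² = 81j² + 36j + 4 = 9(9j² + 4j) + 4, so r² ≡ 4 (mod 9).

(⇐) This fails: take r = 7. Then 7² = 49 ≡ 4 (mod 9), yet 7 ≡ 7 (mod 9), not 2.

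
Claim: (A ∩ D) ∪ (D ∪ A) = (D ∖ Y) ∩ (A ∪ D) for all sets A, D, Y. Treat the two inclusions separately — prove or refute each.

(⊆) fails; (⊇) holds.

Forward inclusion. This inclusion fails. Take A = {1}, D = ∅, Y = ∅; then 1 ∈ (A ∩ D) ∪ (D ∪ A) but 1 ∉ (D ∖ Y) ∩ (A ∪ D).

Reverse inclusion. Let x ∈ (D ∖ Y) ∩ (A ∪ D). Then either x ∈ D and x ∉ A, Y; or x ∈ A ∩ D and x ∉ Y. In each case x ∈ (A ∩ D) ∪ (D ∪ A), so (D ∖ Y) ∩ (A ∪ D) ⊆ (A ∩ D) ∪ (D ∪ A).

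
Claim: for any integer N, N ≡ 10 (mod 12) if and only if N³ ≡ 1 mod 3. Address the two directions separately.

(⇐) This fails: take N = 1. Then 1³ = 1 ≡ 1 (mod 3), yet 1 ≡ 1 (mod 12), not 10.

(⇒) Suppose N ≡ 10 (mod 12). Then N³ ≡ 10³ = 1000 (mod 12), and since 3 ∣ 12, also N³ ≡ 1 (mod 3).

Only the forward implication holds.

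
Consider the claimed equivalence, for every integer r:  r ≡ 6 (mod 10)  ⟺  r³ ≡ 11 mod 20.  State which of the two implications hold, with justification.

Neither direction holds.

[⇒] This fails: take r = 6. Then 6 ≡ 6 (mod 10), but 6³ = 216 ≡ 16 (mod 20), not 11.

[⇐] This fails: take r = 11. Then 11³ = 1331 ≡ 11 (mod 20), yet 11 ≡ 1 (mod 10), not 6.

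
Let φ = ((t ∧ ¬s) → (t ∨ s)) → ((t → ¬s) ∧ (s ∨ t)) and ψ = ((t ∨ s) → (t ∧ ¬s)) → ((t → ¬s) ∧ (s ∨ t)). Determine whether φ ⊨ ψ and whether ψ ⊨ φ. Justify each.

Not equivalent: only (⇒) holds.

Forward direction. Assume the antecedent. If s is true, the consequent reduces to true regardless of the other variables. If s is false, the antecedent forces (s = F, t = T), and the consequent holds there. Either way the consequent holds.

Converse. This fails. Under s = T, t = T, the left side is false but the right side is true.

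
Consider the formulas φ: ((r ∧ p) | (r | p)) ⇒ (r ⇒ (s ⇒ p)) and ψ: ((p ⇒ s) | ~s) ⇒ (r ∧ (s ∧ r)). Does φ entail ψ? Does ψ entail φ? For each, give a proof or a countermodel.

(⇒) This fails. Under r = F, p = F, s = F, the left side is true but the right side is false.

(⇐) This fails. Under r = T, p = F, s = T, the left side is false but the right side is true.

Neither direction holds.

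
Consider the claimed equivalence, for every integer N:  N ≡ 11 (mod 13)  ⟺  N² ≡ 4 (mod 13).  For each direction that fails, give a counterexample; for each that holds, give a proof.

Only the forward direction holds.

(→) Suppose N ≡ 11 (mod 13). Write N = 13j + 11. Then (13j + 11)² = 169j² + 286j + 121 = 13(13j² + 22j + 9) + 4, so N² ≡ 4 (mod 13).

(←) This fails: take N = 2. Then 2² = 4 ≡ 4 (mod 13), yet 2 ≡ 2 (mod 13), not 11.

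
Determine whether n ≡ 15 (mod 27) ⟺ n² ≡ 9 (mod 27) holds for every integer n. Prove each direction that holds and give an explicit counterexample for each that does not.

(⟹) Suppose n ≡ 15 (mod 27). Write n = 27j + 15. Then (27j + 15)² = 729j² + 810j + 225 = 27(27j² + 30j + 8) + 9, so n² ≡ 9 (mod 27).

(⟸) This fails: take n = 3. Then 3² = 9 ≡ 9 (mod 27), yet 3 ≡ 3 (mod 27), not 15.

(⇒) holds; (⇐) fails.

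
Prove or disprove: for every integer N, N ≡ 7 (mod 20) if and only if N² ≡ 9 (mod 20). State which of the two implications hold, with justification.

(⇒) holds; (⇐) fails.

(→) Suppose N ≡ 7 (mod 20). Write N = 20j + 7. Then (20j + 7)² = 400j² + 280j + 49 = 20(20j² + 14j + 2) + 9, so N² ≡ 9 (mod 20).

(←) This fails: take N = 3. Then 3² = 9 ≡ 9 (mod 20), yet 3 ≡ 3 (mod 20), not 7.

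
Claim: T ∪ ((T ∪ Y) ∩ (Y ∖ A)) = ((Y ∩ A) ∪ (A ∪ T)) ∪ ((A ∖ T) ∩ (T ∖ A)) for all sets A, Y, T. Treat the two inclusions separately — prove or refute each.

Forward inclusion. This inclusion fails. Take A = ∅, Y = {1}, T = ∅; then 1 ∈ T ∪ ((T ∪ Y) ∩ (Y ∖ A)) but 1 ∉ ((Y ∩ A) ∪ (A ∪ T)) ∪ ((A ∖ T) ∩ (T ∖ A)).

Reverse inclusion. This inclusion fails. Take A = {1}, Y = ∅, T = ∅; then 1 ∈ ((Y ∩ A) ∪ (A ∪ T)) ∪ ((A ∖ T) ∩ (T ∖ A)) but 1 ∉ T ∪ ((T ∪ Y) ∩ (Y ∖ A)).

Both inclusions fail.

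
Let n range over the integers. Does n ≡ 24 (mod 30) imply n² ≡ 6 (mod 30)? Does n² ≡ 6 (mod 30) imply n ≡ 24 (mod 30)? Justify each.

(⟹) Suppose n ≡ 24 (mod 30). Write n = 30j + 24. Then (30j + 24)² = 900j² + 1440j + 576 = 30(30j² + 48j + 19) + 6, so n² ≡ 6 (mod 30).

(⟸) This fails: take n = 6. Then 6² = 36 ≡ 6 (mod 30), yet 6 ≡ 6 (mod 30), not 24.

The forward direction holds; the converse fails.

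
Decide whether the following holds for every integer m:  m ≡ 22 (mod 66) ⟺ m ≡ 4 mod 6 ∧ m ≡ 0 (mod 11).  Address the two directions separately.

Both directions hold; the statement is true.

(⇐) If m ≡ 4 (mod 6) and m ≡ 0 (mod 11), then by the Chinese remainder theorem m ≡ 22 (mod 66). This is exactly m ≡ 22 (mod 66).

(⇒) Suppose m ≡ 22 (mod 66); write m = 66j + 22. Since 6 ∣ 66, reducing mod 6 gives m ≡ 22 ≡ 4 (mod 6); since 11 ∣ 66, reducing mod 11 gives m ≡ 22 ≡ 0 (mod 11).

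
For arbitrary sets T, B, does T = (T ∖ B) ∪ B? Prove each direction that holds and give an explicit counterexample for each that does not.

The sets are not equal: only the forward inclusion holds.

(⊆) Let x ∈ T. Then either x ∈ T and x ∉ B; or x ∈ T ∩ B. In each case x ∈ (T ∖ B) ∪ B, so T ⊆ (T ∖ B) ∪ B.

(⊇) This inclusion fails. Take T = ∅, B = {1}; then 1 ∈ (T ∖ B) ∪ B but 1 ∉ T.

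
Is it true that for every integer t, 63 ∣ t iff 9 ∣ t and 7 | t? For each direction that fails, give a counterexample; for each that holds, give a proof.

[⇒] If 63 ∣ t, write t = 63q. Since 63 = 7·9, t = 9·(7q), so 9 ∣ t; and since 63 = 9·7, t = 7·(9q), so 7 ∣ t.

[⇐] Suppose 9 ∣ t and 7 ∣ t. Any common multiple of 9 and 7 is a multiple of their lcm; here gcd(9, 7) = 1, so lcm(9, 7) = 9·7 = 63, so 63 ∣ t.

Both directions hold; the statement is true.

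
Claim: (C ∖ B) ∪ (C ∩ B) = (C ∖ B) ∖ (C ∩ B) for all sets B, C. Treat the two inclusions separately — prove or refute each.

Only the reverse inclusion holds.

Reverse inclusion. Let x ∈ (C ∖ B) ∖ (C ∩ B). Then x ∈ C and x ∉ B, from which x ∈ (C ∖ B) ∪ (C ∩ B).

Forward inclusion. This inclusion fails. Take B = {1}, C = {1}; then 1 ∈ (C ∖ B) ∪ (C ∩ B) but 1 ∉ (C ∖ B) ∖ (C ∩ B).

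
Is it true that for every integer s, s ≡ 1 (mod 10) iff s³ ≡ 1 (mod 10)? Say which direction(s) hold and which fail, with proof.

(→) Suppose s ≡ 1 (mod 10). Write s = 10j + 1. Then (10j + 1)³ = 1000j³ + 300j² + 30j + 1 = 10(100j³ + 30j² + 3j) + 1, so s³ ≡ 1 (mod 10).

(←) Conversely, suppose s³ ≡ 1 (mod 10). The only residue r in {0, …, 9} with r³ ≡ 1 (mod 10) is r = 1, so s ≡ 1 (mod 10).

Both directions hold; the statement is true.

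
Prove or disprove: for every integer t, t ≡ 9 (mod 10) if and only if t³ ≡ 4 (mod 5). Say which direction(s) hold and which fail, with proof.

The forward direction holds; the converse fails.

(⇒) Suppose t ≡ 9 (mod 10). Then t³ ≡ 9³ = 729 (mod 10), and since 5 ∣ 10, also t³ ≡ 4 (mod 5).

(⇐) This fails: take t = 4. Then 4³ = 64 ≡ 4 (mod 5), yet 4 ≡ 4 (mod 10), not 9.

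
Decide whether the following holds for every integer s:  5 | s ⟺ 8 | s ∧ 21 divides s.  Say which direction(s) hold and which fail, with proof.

Both directions fail.

(⟹) This fails: take s = 5. Certainly 5 ∣ 5, but 8 ∤ 5.

(⟸) This fails: take s = 168. Both 8 ∣ 168 and 21 ∣ 168, yet 168 is not a multiple of 5 (since 168 = 33·5 + 3), so 5 ∤ 168.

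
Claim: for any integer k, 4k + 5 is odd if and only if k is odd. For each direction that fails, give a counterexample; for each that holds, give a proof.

Forward direction. This fails: take k = 0. Then 4k + 5 = 5, which is odd, yet k = 0 is even, not odd.

Converse. Suppose k is odd. Since 4 is even, 4k is even for every k, so 4k + 5 has the same parity as 5, which is odd. Hence 4k + 5 is odd.

The forward direction fails; the converse holds.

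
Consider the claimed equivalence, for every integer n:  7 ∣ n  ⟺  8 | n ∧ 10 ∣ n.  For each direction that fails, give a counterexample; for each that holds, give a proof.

Both directions fail.

(⇒) This fails: take n = 7. Certainly 7 ∣ 7, but 8 ∤ 7.

(⇐) This fails: take n = 40. Both 8 ∣ 40 and 10 ∣ 40, yet 40 is not a multiple of 7 (since 40 = 5·7 + 5), so 7 ∤ 40.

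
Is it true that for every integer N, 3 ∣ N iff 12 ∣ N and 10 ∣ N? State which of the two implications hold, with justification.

Only the reverse direction holds.

(⟹) This fails: take N = 3. Certainly 3 ∣ 3, but 12 ∤ 3.

(⟸) Suppose 12 ∣ N and 10 ∣ N. Any common multiple of 12 and 10 is a multiple of their lcm; here lcm(12, 10) = 12·10/gcd(12, 10) = 120/2 = 60, so 60 ∣ N. Since 3 ∣ 60, it follows that 3 ∣ N.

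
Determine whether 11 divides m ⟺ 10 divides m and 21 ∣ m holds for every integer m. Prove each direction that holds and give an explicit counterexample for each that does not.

(⇒) This fails: take m = 11. Certainly 11 ∣ 11, but 10 ∤ 11.

(⇐) This fails: take m = 210. Both 10 ∣ 210 and 21 ∣ 210, yet 210 is not a multiple of 11 (since 210 = 19·11 + 1), so 11 ∤ 210.

(⇒) fails and (⇐) fails.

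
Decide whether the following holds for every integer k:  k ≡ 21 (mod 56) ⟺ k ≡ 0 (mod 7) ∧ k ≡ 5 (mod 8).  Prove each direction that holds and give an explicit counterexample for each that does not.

Both implications hold.

(⟸) If k ≡ 0 (mod 7) and k ≡ 5 (mod 8), then by the Chinese remainder theorem k ≡ 21 (mod 56). This is exactly k ≡ 21 (mod 56).

(⟹) Suppose k ≡ 21 (mod 56); write k = 56j + 21. Since 7 ∣ 56, reducing mod 7 gives k ≡ 21 ≡ 0 (mod 7); since 8 ∣ 56, reducing mod 8 gives k ≡ 21 ≡ 5 (mod 8).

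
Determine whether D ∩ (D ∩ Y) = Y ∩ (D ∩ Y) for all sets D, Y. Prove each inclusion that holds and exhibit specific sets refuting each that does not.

Reverse inclusion. Let x ∈ Y ∩ (D ∩ Y). Then x ∈ D ∩ Y, from which x ∈ D ∩ (D ∩ Y).

Forward inclusion. Let x ∈ D ∩ (D ∩ Y). Then x ∈ D ∩ Y, from which x ∈ Y ∩ (D ∩ Y).

The two sets are equal.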